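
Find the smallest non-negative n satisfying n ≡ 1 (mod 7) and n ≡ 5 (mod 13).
M = 7 × 13 = 91. M₁ = 13, y₁ ≡ 6 (mod 7). M₂ = 7, y₂ ≡ 2 (mod 13). n = 1×13×6 + 5×7×2 ≡ 57 (mod 91)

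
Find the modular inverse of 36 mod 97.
Since 97 is prime, by Fermat 36^(-1) ≡ 36^{95} ≡ 62 mod 97. Verify: 36 × 62 = 2232 ≡ 1 mod 97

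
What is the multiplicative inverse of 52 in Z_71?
Since 71 is prime, by Fermat 52^(-1) ≡ 52^{69} ≡ 56 (mod 71). Verify: 52 × 56 = 2912 ≡ 1 (mod 71)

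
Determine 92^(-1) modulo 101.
Since 101 is prime, by Fermat 92^(-1) ≡ 92^{99} ≡ 56 mod 101. Verify: 92 × 56 = 5152 ≡ 1 mod 101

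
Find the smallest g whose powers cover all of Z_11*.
g = 2. Powers: [2, 4, 8, 5, 10, 9, ...] generates all 10 non-zero residues.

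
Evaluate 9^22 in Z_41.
By repeated squaring (mod 41): 9^{1}≡9, 9^{2}≡40, 9^{4}≡1, 9^{8}≡1, 9^{16}≡1. Then 9^{22} = 9^{16+4+2} ≡ 1 × 1 × 40 ≡ 40 (mod 41)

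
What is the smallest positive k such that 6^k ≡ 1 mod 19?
Powers of 6 mod 19: 6^1≡6, 6^2≡17, 6^3≡7, 6^4≡4, 6^5≡5, 6^6≡11, 6^7≡9, 6^8≡16, 6^9≡1. So the order of 6 is 9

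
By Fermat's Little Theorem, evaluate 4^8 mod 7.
By Fermat: 4^{6} ≡ 1 (mod 7). So 4^{8} = 4^{6} · 4^{2} ≡ 4^{2} ≡ 2 (mod 7)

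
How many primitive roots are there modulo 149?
Number of primitive roots mod 149 = φ(p-1) = φ(148) = 72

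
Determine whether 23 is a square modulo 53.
By Euler's criterion: 23^{26} ≡ 52 mod 53. Since this equals -1 (≡ 52), 23 is not a QR.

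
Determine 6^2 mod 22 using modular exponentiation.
6^{2} = 36 ≡ 14 mod 22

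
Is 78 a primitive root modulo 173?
78^{86} ≡ 1 mod 173 and 86 < 172, so ord_173(78) = 86 ≠ 172 and 78 is not a primitive root.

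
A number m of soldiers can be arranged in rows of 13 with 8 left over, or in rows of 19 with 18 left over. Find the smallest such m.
M = 13 × 19 = 247. M₁ = 19, y₁ ≡ 11 mod 13. M₂ = 13, y₂ ≡ 3 mod 19. m = 8×19×11 + 18×13×3 ≡ 151 mod 247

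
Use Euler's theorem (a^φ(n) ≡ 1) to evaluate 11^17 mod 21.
By Euler: 11^{12} ≡ 1 mod 21 since gcd(11, 21) = 1. 17 = 1×12 + 5. So 11^{17} ≡ 11^{5} ≡ 2 mod 21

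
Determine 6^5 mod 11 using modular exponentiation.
By repeated squaring (mod 11): 6^{1}≡6, 6^{2}≡3, 6^{4}≡9. Then 6^{5} = 6^{4+1} ≡ 9 × 6 ≡ 10 (mod 11)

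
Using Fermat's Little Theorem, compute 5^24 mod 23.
By Fermat: 5^{22} ≡ 1 (mod 23). So 5^{24} = 5^{22} · 5^{2} ≡ 5^{2} ≡ 2 (mod 23)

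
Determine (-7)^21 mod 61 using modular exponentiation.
By repeated squaring (mod 61): (-7)^{1}≡54, (-7)^{2}≡49, (-7)^{4}≡22, (-7)^{8}≡57, (-7)^{16}≡16. Then (-7)^{21} = (-7)^{16+4+1} ≡ 16 × 22 × 54 ≡ 37 (mod 61)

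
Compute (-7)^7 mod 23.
By repeated squaring (mod 23): (-7)^{1}≡16, (-7)^{2}≡3, (-7)^{4}≡9. Then (-7)^{7} = (-7)^{4+2+1} ≡ 9 × 3 × 16 ≡ 18 (mod 23)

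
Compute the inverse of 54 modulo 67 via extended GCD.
Extended GCD: 54(-31) + 67(25) = 1. So 54^(-1) ≡ -31 ≡ 36 mod 67. Verify: 54 × 36 = 1944 ≡ 1 mod 67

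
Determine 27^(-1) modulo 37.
Since 37 is prime, by Fermat 27^(-1) ≡ 27^{35} ≡ 11 mod 37. Verify: 27 × 11 = 297 ≡ 1 mod 37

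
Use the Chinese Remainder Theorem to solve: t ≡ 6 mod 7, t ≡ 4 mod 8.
M = 7 × 8 = 56. M₁ = 8, y₁ ≡ 1 mod 7. M₂ = 7, y₂ ≡ 7 mod 8. t = 6×8×1 + 4×7×7 ≡ 20 mod 56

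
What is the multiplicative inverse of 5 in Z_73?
Since 73 is prime, by Fermat 5^(-1) ≡ 5^{71} ≡ 44 (mod 73). Verify: 5 × 44 = 220 ≡ 1 (mod 73)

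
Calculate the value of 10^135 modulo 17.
Using Fermat: 10^{16} ≡ 1 mod 17. 135 ≡ 7 mod 16. So 10^{135} ≡ 10^{7} ≡ 5 mod 17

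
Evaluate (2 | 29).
(2/29) = 2^{14} mod 29 = -1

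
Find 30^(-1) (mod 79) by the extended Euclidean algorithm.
Extended GCD: 30(29) + 79(-11) = 1. So 30^(-1) ≡ 29 (mod 79). Verify: 30 × 29 = 870 ≡ 1 (mod 79)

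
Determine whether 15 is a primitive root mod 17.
15^{8} ≡ 1 (mod 17) and 8 < 16, so ord_17(15) = 8 ≠ 16 and 15 is not a primitive root.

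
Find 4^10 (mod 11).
Using Fermat: 4^{10} ≡ 1 (mod 11). 10 ≡ 0 (mod 10). So 4^{10} ≡ 4^{0} ≡ 1 (mod 11)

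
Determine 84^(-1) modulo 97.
Since 97 is prime, by Fermat 84^(-1) ≡ 84^{95} ≡ 82 (mod 97). Verify: 84 × 82 = 6888 ≡ 1 (mod 97)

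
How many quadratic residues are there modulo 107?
For prime 107, there are (p-1)/2 = (107-1)/2 = 53 quadratic residues (excluding 0).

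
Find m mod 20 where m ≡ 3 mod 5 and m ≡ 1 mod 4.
M = 5 × 4 = 20. M₁ = 4, y₁ ≡ 4 mod 5. M₂ = 5, y₂ ≡ 1 mod 4. m = 3×4×4 + 1×5×1 ≡ 13 mod 20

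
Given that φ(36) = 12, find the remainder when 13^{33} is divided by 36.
By Euler: 13^{12} ≡ 1 (mod 36) since gcd(13, 36) = 1. 33 = 2×12 + 9. So 13^{33} ≡ 13^{9} ≡ 1 (mod 36)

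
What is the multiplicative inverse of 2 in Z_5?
Since 5 is prime, by Fermat 2^(-1) ≡ 2^{3} ≡ 3 mod 5. Verify: 2 × 3 = 6 ≡ 1 mod 5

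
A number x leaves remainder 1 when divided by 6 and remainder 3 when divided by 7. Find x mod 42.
M = 6 × 7 = 42. M₁ = 7, y₁ ≡ 1 mod 6. M₂ = 6, y₂ ≡ 6 mod 7. x = 1×7×1 + 3×6×6 ≡ 31 mod 42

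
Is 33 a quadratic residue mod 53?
By Euler's criterion: 33^{26} ≡ 52 mod 53. Since this equals -1 (≡ 52), 33 is not a QR.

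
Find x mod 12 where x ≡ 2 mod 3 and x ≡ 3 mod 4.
M = 3 × 4 = 12. M₁ = 4, y₁ ≡ 1 mod 3. M₂ = 3, y₂ ≡ 3 mod 4. x = 2×4×1 + 3×3×3 ≡ 11 mod 12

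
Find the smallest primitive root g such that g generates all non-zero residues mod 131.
g = 2. For each prime q|130: 2^{65}≡130, 2^{26}≡53, 2^{10}≡107, none ≡ 1, so ord_131(2) = 130 and 2 is a primitive root.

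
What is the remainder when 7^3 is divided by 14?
7^{3} = 343 ≡ 7 (mod 14)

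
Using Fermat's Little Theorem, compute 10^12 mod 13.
By Fermat's Little Theorem, 10^{12} ≡ 1 mod 13 since 13 is prime and gcd(10, 13) = 1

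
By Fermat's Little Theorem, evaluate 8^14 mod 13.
By Fermat: 8^{12} ≡ 1 mod 13. So 8^{14} = 8^{12} · 8^{2} ≡ 8^{2} ≡ 12 mod 13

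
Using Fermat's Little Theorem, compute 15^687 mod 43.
By Fermat: 15^{42} ≡ 1 mod 43. 687 ≡ 15 mod 42. So 15^{687} ≡ 15^{15} ≡ 4 mod 43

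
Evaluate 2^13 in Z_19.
By repeated squaring mod 19: 2^{1}≡2, 2^{2}≡4, 2^{4}≡16, 2^{8}≡9. Then 2^{13} = 2^{8+4+1} ≡ 9 × 16 × 2 ≡ 3 mod 19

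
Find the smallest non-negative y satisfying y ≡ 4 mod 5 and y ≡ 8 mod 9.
M = 5 × 9 = 45. M₁ = 9, y₁ ≡ 4 mod 5. M₂ = 5, y₂ ≡ 2 mod 9. y = 4×9×4 + 8×5×2 ≡ 44 mod 45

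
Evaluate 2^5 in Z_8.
By repeated squaring (mod 8): 2^{1}≡2, 2^{2}≡4, 2^{4}≡0. Then 2^{5} = 2^{4+1} ≡ 0 × 2 ≡ 0 (mod 8)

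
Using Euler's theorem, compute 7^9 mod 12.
By Euler: 7^{4} ≡ 1 (mod 12) since gcd(7, 12) = 1. 9 = 2×4 + 1. So 7^{9} ≡ 7^{1} ≡ 7 (mod 12)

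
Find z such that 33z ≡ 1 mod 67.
Since 67 is prime, by Fermat 33^(-1) ≡ 33^{65} ≡ 65 mod 67. Verify: 33 × 65 = 2145 ≡ 1 mod 67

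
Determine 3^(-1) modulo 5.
Since 5 is prime, by Fermat 3^(-1) ≡ 3^{3} ≡ 2 (mod 5). Verify: 3 × 2 = 6 ≡ 1 (mod 5)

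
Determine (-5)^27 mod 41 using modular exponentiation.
By repeated squaring (mod 41): (-5)^{1}≡36, (-5)^{2}≡25, (-5)^{4}≡10, (-5)^{8}≡18, (-5)^{16}≡37. Then (-5)^{27} = (-5)^{16+8+2+1} ≡ 37 × 18 × 25 × 36 ≡ 21 (mod 41)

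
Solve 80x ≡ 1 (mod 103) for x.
Since 103 is prime, by Fermat 80^(-1) ≡ 80^{101} ≡ 94 (mod 103). Verify: 80 × 94 = 7520 ≡ 1 (mod 103)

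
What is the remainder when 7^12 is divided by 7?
By repeated squaring (mod 7): 7^{1}≡0, 7^{2}≡0, 7^{4}≡0, 7^{8}≡0. Then 7^{12} = 7^{8+4} ≡ 0 × 0 ≡ 0 (mod 7)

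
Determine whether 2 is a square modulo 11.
By Euler's criterion: 2^{5} ≡ 10 mod 11. Since this equals -1 (≡ 10), 2 is not a QR.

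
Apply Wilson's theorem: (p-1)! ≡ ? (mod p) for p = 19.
By Wilson's theorem, (18)! ≡ -1 ≡ 18 (mod 19)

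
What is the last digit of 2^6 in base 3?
Using Fermat: 2^{2} ≡ 1 mod 3. 6 ≡ 0 mod 2. So 2^{6} ≡ 2^{0} ≡ 1 mod 3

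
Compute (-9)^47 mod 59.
By repeated squaring mod 59: (-9)^{1}≡50, (-9)^{2}≡22, (-9)^{4}≡12, (-9)^{8}≡26, (-9)^{16}≡27, (-9)^{32}≡21. Then (-9)^{47} = (-9)^{32+8+4+2+1} ≡ 21 × 26 × 12 × 22 × 50 ≡ 55 mod 59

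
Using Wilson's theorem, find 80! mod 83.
(82)! = (80)! × (81) × (82) ≡ -1 (mod 83). So (80)! ≡ -1 × [(82)(81)]^(-1) ≡ 41 (mod 83)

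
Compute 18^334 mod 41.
Using Fermat: 18^{40} ≡ 1 mod 41. 334 ≡ 14 mod 40. So 18^{334} ≡ 18^{14} ≡ 16 mod 41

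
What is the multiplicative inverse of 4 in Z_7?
Since 7 is prime, by Fermat 4^(-1) ≡ 4^{5} ≡ 2 (mod 7). Verify: 4 × 2 = 8 ≡ 1 (mod 7)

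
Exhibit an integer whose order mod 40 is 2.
9 has order 2 mod 40 since 9^{2} ≡ 1 mod 40 and no smaller power works.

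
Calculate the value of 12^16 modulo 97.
By repeated squaring mod 97: 12^{1}≡12, 12^{2}≡47, 12^{4}≡75, 12^{8}≡96, 12^{16}≡1. So 12^{16} ≡ 1 mod 97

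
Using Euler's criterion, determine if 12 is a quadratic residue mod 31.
By Euler's criterion: 12^{15} ≡ 30 mod 31. Since this equals -1 (≡ 30), 12 is not a QR.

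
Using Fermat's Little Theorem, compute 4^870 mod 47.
By Fermat: 4^{46} ≡ 1 (mod 47). 870 ≡ 42 (mod 46). So 4^{870} ≡ 4^{42} ≡ 9 (mod 47)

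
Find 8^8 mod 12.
By repeated squaring mod 12: 8^{1}≡8, 8^{2}≡4, 8^{4}≡4, 8^{8}≡4. So 8^{8} ≡ 4 mod 12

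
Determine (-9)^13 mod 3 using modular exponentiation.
By repeated squaring mod 3: (-9)^{1}≡0, (-9)^{2}≡0, (-9)^{4}≡0, (-9)^{8}≡0. Then (-9)^{13} = (-9)^{8+4+1} ≡ 0 × 0 × 0 ≡ 0 mod 3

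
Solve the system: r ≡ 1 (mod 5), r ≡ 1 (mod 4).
M = 5 × 4 = 20. M₁ = 4, y₁ ≡ 4 (mod 5). M₂ = 5, y₂ ≡ 1 (mod 4). r = 1×4×4 + 1×5×1 ≡ 1 (mod 20)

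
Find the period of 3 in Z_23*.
Powers of 3 mod 23: 3^1≡3, 3^2≡9, 3^3≡4, 3^4≡12, 3^5≡13, 3^6≡16, 3^7≡2, 3^8≡6, 3^9≡18, 3^10≡8, 3^11≡1. Order = 11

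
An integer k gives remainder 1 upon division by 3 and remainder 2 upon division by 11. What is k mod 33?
M = 3 × 11 = 33. M₁ = 11, y₁ ≡ 2 mod 3. M₂ = 3, y₂ ≡ 4 mod 11. k = 1×11×2 + 2×3×4 ≡ 13 mod 33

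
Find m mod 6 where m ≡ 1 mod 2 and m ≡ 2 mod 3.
M = 2 × 3 = 6. M₁ = 3, y₁ ≡ 1 mod 2. M₂ = 2, y₂ ≡ 2 mod 3. m = 1×3×1 + 2×2×2 ≡ 5 mod 6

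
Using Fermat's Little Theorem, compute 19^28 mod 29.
By Fermat's Little Theorem, 19^{28} ≡ 1 mod 29 since 29 is prime and gcd(19, 29) = 1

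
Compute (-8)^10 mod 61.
By repeated squaring mod 61: (-8)^{1}≡53, (-8)^{2}≡3, (-8)^{4}≡9, (-8)^{8}≡20. Then (-8)^{10} = (-8)^{8+2} ≡ 20 × 3 ≡ 60 mod 61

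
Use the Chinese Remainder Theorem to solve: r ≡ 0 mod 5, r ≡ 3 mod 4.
M = 5 × 4 = 20. M₁ = 4, y₁ ≡ 4 mod 5. M₂ = 5, y₂ ≡ 1 mod 4. r = 0×4×4 + 3×5×1 ≡ 15 mod 20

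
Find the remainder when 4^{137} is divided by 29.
By Fermat: 4^{28} ≡ 1 mod 29. 137 = 4×28 + 25. So 4^{137} ≡ 4^{25} ≡ 5 mod 29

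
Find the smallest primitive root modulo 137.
g = 3. For each prime q|136: 3^{68}≡136, 3^{8}≡122, none ≡ 1, so ord_137(3) = 136 and 3 is a primitive root.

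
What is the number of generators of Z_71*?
A prime p has φ(p-1) primitive roots; here φ(70) = 24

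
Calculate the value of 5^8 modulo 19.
By repeated squaring mod 19: 5^{1}≡5, 5^{2}≡6, 5^{4}≡17, 5^{8}≡4. So 5^{8} ≡ 4 mod 19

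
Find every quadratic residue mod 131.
Squares in Z_131*: {1, 3, 4, 5, 7, 9, 11, 12, 13, 15, 16, 20, 21, 25, 27, 28, 33, 34, 35, 36, 38, 39, 41, 43, 44, 45, 46, 48, 49, 52, 53, 55, 58, 59, 60, 61, 62, 63, 64, 65, 74, 75, 77, 80, 81, 84, 89, 91, 94, 99, 100, 101, 102, 105, 107, 108, 109, 112, 113, 114, 117, 121, 123, 125, 129}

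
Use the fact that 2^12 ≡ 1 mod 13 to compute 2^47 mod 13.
By Fermat: 2^{12} ≡ 1 mod 13. 47 = 3×12 + 11. So 2^{47} ≡ 2^{11} ≡ 7 mod 13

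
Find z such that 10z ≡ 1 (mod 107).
Since 107 is prime, by Fermat 10^(-1) ≡ 10^{105} ≡ 75 (mod 107). Verify: 10 × 75 = 750 ≡ 1 (mod 107)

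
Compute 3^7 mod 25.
By repeated squaring (mod 25): 3^{1}≡3, 3^{2}≡9, 3^{4}≡6. Then 3^{7} = 3^{4+2+1} ≡ 6 × 9 × 3 ≡ 12 (mod 25)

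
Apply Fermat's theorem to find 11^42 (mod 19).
By Fermat: 11^{18} ≡ 1 (mod 19). 42 = 2×18 + 6. So 11^{42} ≡ 11^{6} ≡ 1 (mod 19)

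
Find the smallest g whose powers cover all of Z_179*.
g = 2. Powers: [2, 4, 8, 16, 32, 64, 128, 77, 154, ...] generates all 178 non-zero residues.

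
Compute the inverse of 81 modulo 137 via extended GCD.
Extended GCD: 81(22) + 137(-13) = 1. So 81^(-1) ≡ 22 mod 137. Verify: 81 × 22 = 1782 ≡ 1 mod 137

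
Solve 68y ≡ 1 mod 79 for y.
Since 79 is prime, by Fermat 68^(-1) ≡ 68^{77} ≡ 43 mod 79. Verify: 68 × 43 = 2924 ≡ 1 mod 79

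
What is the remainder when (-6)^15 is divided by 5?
Using Fermat: (-6)^{4} ≡ 1 (mod 5). 15 ≡ 3 (mod 4). So (-6)^{15} ≡ (-6)^{3} ≡ 4 (mod 5)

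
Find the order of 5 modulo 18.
Powers of 5 mod 18: 5^1≡5, 5^2≡7, 5^3≡17, 5^4≡13, 5^5≡11, 5^6≡1. Order = 6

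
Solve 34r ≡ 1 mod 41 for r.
Since 41 is prime, by Fermat 34^(-1) ≡ 34^{39} ≡ 35 mod 41. Verify: 34 × 35 = 1190 ≡ 1 mod 41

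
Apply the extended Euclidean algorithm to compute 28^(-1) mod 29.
Extended GCD: 28(-1) + 29(1) = 1. So 28^(-1) ≡ -1 ≡ 28 (mod 29). Verify: 28 × 28 = 784 ≡ 1 (mod 29)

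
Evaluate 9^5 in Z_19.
By repeated squaring mod 19: 9^{1}≡9, 9^{2}≡5, 9^{4}≡6. Then 9^{5} = 9^{4+1} ≡ 6 × 9 ≡ 16 mod 19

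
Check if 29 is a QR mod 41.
By Euler's criterion: 29^{20} ≡ 40 (mod 41). Since this equals -1 (≡ 40), 29 is not a QR.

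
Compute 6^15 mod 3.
By repeated squaring mod 3: 6^{1}≡0, 6^{2}≡0, 6^{4}≡0, 6^{8}≡0. Then 6^{15} = 6^{8+4+2+1} ≡ 0 × 0 × 0 × 0 ≡ 0 mod 3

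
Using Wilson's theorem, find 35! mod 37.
(36)! = (35)! × (36) ≡ -1 (mod 37). So (35)! ≡ -1 × (36)^(-1) ≡ (-1)×(-1) = 1 (mod 37)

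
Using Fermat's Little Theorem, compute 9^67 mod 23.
By Fermat: 9^{22} ≡ 1 (mod 23). 67 = 3×22 + 1. So 9^{67} ≡ 9^{1} ≡ 9 (mod 23)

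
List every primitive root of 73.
There are φ(72) = 24 primitive roots mod 73: {5, 11, 13, 14, 15, 20, 26, 28, 29, 31, 33, 34, 39, 40, 42, 44, 45, 47, 53, 58, 59, 60, 62, 68}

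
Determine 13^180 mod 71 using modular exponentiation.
Using Fermat: 13^{70} ≡ 1 (mod 71). 180 ≡ 40 (mod 70). So 13^{180} ≡ 13^{40} ≡ 37 (mod 71)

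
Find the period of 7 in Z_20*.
Powers of 7 mod 20: 7^1≡7, 7^2≡9, 7^3≡3, 7^4≡1. ord_20(7) = 4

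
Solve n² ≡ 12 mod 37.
The square roots of 12 mod 37 are 7 and 30. Verify: 7² = 49 ≡ 12 mod 37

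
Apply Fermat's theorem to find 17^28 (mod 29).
By Fermat's Little Theorem, 17^{28} ≡ 1 (mod 29) since 29 is prime and gcd(17, 29) = 1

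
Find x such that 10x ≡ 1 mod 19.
Since 19 is prime, by Fermat 10^(-1) ≡ 10^{17} ≡ 2 mod 19. Verify: 10 × 2 = 20 ≡ 1 mod 19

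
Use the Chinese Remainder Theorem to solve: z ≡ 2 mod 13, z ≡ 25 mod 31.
M = 13 × 31 = 403. M₁ = 31, y₁ ≡ 8 mod 13. M₂ = 13, y₂ ≡ 12 mod 31. z = 2×31×8 + 25×13×12 ≡ 366 mod 403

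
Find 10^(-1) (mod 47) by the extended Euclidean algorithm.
Extended GCD: 10(-14) + 47(3) = 1. So 10^(-1) ≡ -14 ≡ 33 (mod 47). Verify: 10 × 33 = 330 ≡ 1 (mod 47)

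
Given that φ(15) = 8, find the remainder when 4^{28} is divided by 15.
By Euler: 4^{8} ≡ 1 (mod 15) since gcd(4, 15) = 1. 28 = 3×8 + 4. So 4^{28} ≡ 4^{4} ≡ 1 (mod 15)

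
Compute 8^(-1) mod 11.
Since 11 is prime, by Fermat 8^(-1) ≡ 8^{9} ≡ 7 mod 11. Verify: 8 × 7 = 56 ≡ 1 mod 11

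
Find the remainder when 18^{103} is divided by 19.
By Fermat: 18^{18} ≡ 1 mod 19. 103 = 5×18 + 13. So 18^{103} ≡ 18^{13} ≡ 18 mod 19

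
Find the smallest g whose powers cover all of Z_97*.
g = 5. Powers: [5, 25, 28, 43, 21, 8, 40, 6, ...] generates all 96 non-zero residues.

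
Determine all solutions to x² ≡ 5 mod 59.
The square roots of 5 mod 59 are 51 and 8. Verify: 51² = 2601 ≡ 5 mod 59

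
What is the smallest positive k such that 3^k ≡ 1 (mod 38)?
Powers of 3 mod 38: 3^1≡3, 3^2≡9, 3^3≡27, 3^4≡5, 3^5≡15, 3^6≡7, 3^7≡21, 3^8≡25, 3^9≡37, 3^10≡35, 3^11≡29, 3^12≡11, 3^13≡33, 3^14≡23, 3^15≡31, 3^16≡17, 3^17≡13, 3^18≡1. So the order of 3 is 18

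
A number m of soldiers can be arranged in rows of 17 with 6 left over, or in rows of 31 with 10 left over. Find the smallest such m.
M = 17 × 31 = 527. M₁ = 31, y₁ ≡ 11 (mod 17). M₂ = 17, y₂ ≡ 11 (mod 31). m = 6×31×11 + 10×17×11 ≡ 227 (mod 527)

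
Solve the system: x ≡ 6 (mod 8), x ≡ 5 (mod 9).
M = 8 × 9 = 72. M₁ = 9, y₁ ≡ 1 (mod 8). M₂ = 8, y₂ ≡ 8 (mod 9). x = 6×9×1 + 5×8×8 ≡ 14 (mod 72)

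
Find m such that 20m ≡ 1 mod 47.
Since 47 is prime, by Fermat 20^(-1) ≡ 20^{45} ≡ 40 mod 47. Verify: 20 × 40 = 800 ≡ 1 mod 47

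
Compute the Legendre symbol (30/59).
(30/59) = 30^{29} mod 59 = -1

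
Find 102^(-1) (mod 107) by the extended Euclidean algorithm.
Extended GCD: 102(-43) + 107(41) = 1. So 102^(-1) ≡ -43 ≡ 64 (mod 107). Verify: 102 × 64 = 6528 ≡ 1 (mod 107)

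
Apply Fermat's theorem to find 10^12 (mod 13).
By Fermat's Little Theorem, 10^{12} ≡ 1 (mod 13) since 13 is prime and gcd(10, 13) = 1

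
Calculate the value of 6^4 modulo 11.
6^{4} = 1296 ≡ 9 mod 11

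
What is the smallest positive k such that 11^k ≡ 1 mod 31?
Powers of 11 mod 31: 11^1≡11, 11^2≡28, 11^3≡29, 11^4≡9, 11^5≡6, 11^6≡4, 11^7≡13, 11^8≡19, 11^9≡23, 11^10≡5, 11^11≡24, 11^12≡16, 11^13≡21, 11^14≡14, 11^15≡30, 11^16≡20, 11^17≡3, 11^18≡2, 11^19≡22, 11^20≡25, 11^21≡27, 11^22≡18, 11^23≡12, 11^24≡8, 11^25≡26, 11^26≡7, 11^27≡15, 11^28≡10, 11^29≡17, 11^30≡1. ord_31(11) = 30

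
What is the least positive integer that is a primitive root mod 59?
g = 2. For each prime q|58: 2^{29}≡58, 2^{2}≡4, none ≡ 1, so ord_59(2) = 58 and 2 is a primitive root.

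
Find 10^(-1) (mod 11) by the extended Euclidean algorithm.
Extended GCD: 10(-1) + 11(1) = 1. So 10^(-1) ≡ -1 ≡ 10 (mod 11). Verify: 10 × 10 = 100 ≡ 1 (mod 11)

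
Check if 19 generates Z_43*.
ord_43(19) divides 42. For each prime q|42: 19^{21}≡42, 19^{14}≡36, 19^{6}≡11, none ≡ 1. So 19 has order 42 and is a primitive root mod 43.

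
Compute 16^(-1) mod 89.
Since 89 is prime, by Fermat 16^(-1) ≡ 16^{87} ≡ 39 mod 89. Verify: 16 × 39 = 624 ≡ 1 mod 89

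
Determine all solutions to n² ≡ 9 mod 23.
The square roots of 9 mod 23 are 3 and 20. Verify: 3² = 9 ≡ 9 mod 23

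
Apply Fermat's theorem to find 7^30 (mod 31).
By Fermat's Little Theorem, 7^{30} ≡ 1 (mod 31) since 31 is prime and gcd(7, 31) = 1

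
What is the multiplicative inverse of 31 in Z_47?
Since 47 is prime, by Fermat 31^(-1) ≡ 31^{45} ≡ 44 (mod 47). Verify: 31 × 44 = 1364 ≡ 1 (mod 47)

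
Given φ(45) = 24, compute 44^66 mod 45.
By Euler: 44^{24} ≡ 1 (mod 45) since gcd(44, 45) = 1. 66 = 2×24 + 18. So 44^{66} ≡ 44^{18} ≡ 1 (mod 45)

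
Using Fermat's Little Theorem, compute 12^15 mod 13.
By Fermat: 12^{12} ≡ 1 mod 13. So 12^{15} = 12^{12} · 12^{3} ≡ 12^{3} ≡ 12 mod 13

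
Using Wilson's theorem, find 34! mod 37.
(36)! = (34)! × (35) × (36) ≡ -1 mod 37. So (34)! ≡ -1 × [(36)(35)]^(-1) ≡ 18 mod 37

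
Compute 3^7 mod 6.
By repeated squaring mod 6: 3^{1}≡3, 3^{2}≡3, 3^{4}≡3. Then 3^{7} = 3^{4+2+1} ≡ 3 × 3 × 3 ≡ 3 mod 6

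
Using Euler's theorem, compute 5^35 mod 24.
By Euler: 5^{8} ≡ 1 mod 24 since gcd(5, 24) = 1. 35 = 4×8 + 3. So 5^{35} ≡ 5^{3} ≡ 5 mod 24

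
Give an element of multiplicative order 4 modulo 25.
7 has order 4 mod 25 since 7^{4} ≡ 1 (mod 25) and no smaller power works.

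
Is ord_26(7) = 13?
Powers of 7 mod 26: 7^1≡7, 7^2≡23, 7^3≡5, 7^4≡9, 7^5≡11, 7^6≡25, 7^7≡19, 7^8≡3, 7^9≡21, 7^10≡17, 7^11≡15, 7^12≡1. Already 7^12≡1, so the order is 12 < 13. No, the actual order is 12.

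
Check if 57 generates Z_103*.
57^{6} ≡ 1 mod 103 and 6 < 102, so ord_103(57) = 6 ≠ 102 and 57 is not a primitive root.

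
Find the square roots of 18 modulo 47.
The square roots of 18 mod 47 are 21 and 26. Verify: 21² = 441 ≡ 18 mod 47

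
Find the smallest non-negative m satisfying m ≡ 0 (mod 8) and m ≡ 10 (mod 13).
M = 8 × 13 = 104. M₁ = 13, y₁ ≡ 5 (mod 8). M₂ = 8, y₂ ≡ 5 (mod 13). m = 0×13×5 + 10×8×5 ≡ 88 (mod 104)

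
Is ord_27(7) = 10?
Powers of 7 mod 27: 7^1≡7, 7^2≡22, 7^3≡19, 7^4≡25, 7^5≡13, 7^6≡10, 7^7≡16, 7^8≡4, 7^9≡1. Already 7^9≡1, so the order is 9 < 10. No, the actual order is 9.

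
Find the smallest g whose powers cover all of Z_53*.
g = 2. For each prime q|52: 2^{26}≡52, 2^{4}≡16, none ≡ 1, so ord_53(2) = 52 and 2 is a primitive root.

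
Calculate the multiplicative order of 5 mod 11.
Powers of 5 mod 11: 5^1≡5, 5^2≡3, 5^3≡4, 5^4≡9, 5^5≡1. Order = 5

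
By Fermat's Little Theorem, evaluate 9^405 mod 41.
By Fermat: 9^{40} ≡ 1 (mod 41). 405 ≡ 5 (mod 40). So 9^{405} ≡ 9^{5} ≡ 9 (mod 41)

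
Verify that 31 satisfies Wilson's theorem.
(30)! mod 31 = 30. Since this equals -1 mod 31, Wilson confirms 31 is prime.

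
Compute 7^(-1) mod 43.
Since 43 is prime, by Fermat 7^(-1) ≡ 7^{41} ≡ 37 mod 43. Verify: 7 × 37 = 259 ≡ 1 mod 43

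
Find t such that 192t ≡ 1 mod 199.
Since 199 is prime, by Fermat 192^(-1) ≡ 192^{197} ≡ 142 mod 199. Verify: 192 × 142 = 27264 ≡ 1 mod 199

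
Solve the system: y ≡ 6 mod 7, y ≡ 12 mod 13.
M = 7 × 13 = 91. M₁ = 13, y₁ ≡ 6 mod 7. M₂ = 7, y₂ ≡ 2 mod 13. y = 6×13×6 + 12×7×2 ≡ 90 mod 91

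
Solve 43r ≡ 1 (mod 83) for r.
Since 83 is prime, by Fermat 43^(-1) ≡ 43^{81} ≡ 56 (mod 83). Verify: 43 × 56 = 2408 ≡ 1 (mod 83)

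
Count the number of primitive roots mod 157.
A prime p has φ(p-1) primitive roots; here φ(156) = 48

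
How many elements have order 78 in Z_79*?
Number of primitive roots mod 79 = φ(p-1) = φ(78) = 24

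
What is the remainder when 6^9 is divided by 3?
By repeated squaring mod 3: 6^{1}≡0, 6^{2}≡0, 6^{4}≡0, 6^{8}≡0. Then 6^{9} = 6^{8+1} ≡ 0 × 0 ≡ 0 mod 3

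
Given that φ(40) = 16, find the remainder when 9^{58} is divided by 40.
By Euler: 9^{16} ≡ 1 (mod 40) since gcd(9, 40) = 1. 58 = 3×16 + 10. So 9^{58} ≡ 9^{10} ≡ 1 (mod 40)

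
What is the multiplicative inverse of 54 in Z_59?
Since 59 is prime, by Fermat 54^(-1) ≡ 54^{57} ≡ 47 (mod 59). Verify: 54 × 47 = 2538 ≡ 1 (mod 59)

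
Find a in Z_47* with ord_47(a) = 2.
46 has order 2 mod 47 since 46^{2} ≡ 1 (mod 47) and no smaller power works.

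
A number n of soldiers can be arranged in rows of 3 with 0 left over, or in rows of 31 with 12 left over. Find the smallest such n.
M = 3 × 31 = 93. M₁ = 31, y₁ ≡ 1 mod 3. M₂ = 3, y₂ ≡ 21 mod 31. n = 0×31×1 + 12×3×21 ≡ 12 mod 93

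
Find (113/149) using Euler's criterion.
(113/149) = 113^{74} mod 149 = 1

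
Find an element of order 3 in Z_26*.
3 has order 3 mod 26 since 3^{3} ≡ 1 mod 26 and no smaller power works.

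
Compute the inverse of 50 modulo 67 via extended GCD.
Extended GCD: 50(-4) + 67(3) = 1. So 50^(-1) ≡ -4 ≡ 63 (mod 67). Verify: 50 × 63 = 3150 ≡ 1 (mod 67)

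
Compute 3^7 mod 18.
By repeated squaring (mod 18): 3^{1}≡3, 3^{2}≡9, 3^{4}≡9. Then 3^{7} = 3^{4+2+1} ≡ 9 × 9 × 3 ≡ 9 (mod 18)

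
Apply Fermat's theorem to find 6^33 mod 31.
By Fermat: 6^{30} ≡ 1 mod 31. So 6^{33} = 6^{30} · 6^{3} ≡ 6^{3} ≡ 30 mod 31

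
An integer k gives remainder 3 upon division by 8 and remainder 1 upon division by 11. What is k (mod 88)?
M = 8 × 11 = 88. M₁ = 11, y₁ ≡ 3 (mod 8). M₂ = 8, y₂ ≡ 7 (mod 11). k = 3×11×3 + 1×8×7 ≡ 67 (mod 88)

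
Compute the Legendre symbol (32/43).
(32/43) = 32^{21} mod 43 = -1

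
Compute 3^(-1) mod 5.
Since 5 is prime, by Fermat 3^(-1) ≡ 3^{3} ≡ 2 mod 5. Verify: 3 × 2 = 6 ≡ 1 mod 5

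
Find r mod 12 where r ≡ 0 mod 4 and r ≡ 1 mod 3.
M = 4 × 3 = 12. M₁ = 3, y₁ ≡ 3 mod 4. M₂ = 4, y₂ ≡ 1 mod 3. r = 0×3×3 + 1×4×1 ≡ 4 mod 12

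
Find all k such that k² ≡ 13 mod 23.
The square roots of 13 mod 23 are 6 and 17. Verify: 6² = 36 ≡ 13 mod 23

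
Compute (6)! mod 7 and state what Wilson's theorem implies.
(6)! mod 7 = 6. Since this equals -1 (mod 7), Wilson confirms 7 is prime.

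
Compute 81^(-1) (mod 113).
Since 113 is prime, by Fermat 81^(-1) ≡ 81^{111} ≡ 60 (mod 113). Verify: 81 × 60 = 4860 ≡ 1 (mod 113)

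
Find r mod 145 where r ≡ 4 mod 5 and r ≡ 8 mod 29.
M = 5 × 29 = 145. M₁ = 29, y₁ ≡ 4 mod 5. M₂ = 5, y₂ ≡ 6 mod 29. r = 4×29×4 + 8×5×6 ≡ 124 mod 145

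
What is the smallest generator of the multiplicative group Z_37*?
g = 2. For each prime q|36: 2^{18}≡36, 2^{12}≡26, none ≡ 1, so ord_37(2) = 36 and 2 is a primitive root.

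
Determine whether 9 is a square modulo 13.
By Euler's criterion: 9^{6} ≡ 1 (mod 13). Since this equals 1, 9 is a QR.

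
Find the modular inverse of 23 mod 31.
Since 31 is prime, by Fermat 23^(-1) ≡ 23^{29} ≡ 27 (mod 31). Verify: 23 × 27 = 621 ≡ 1 (mod 31)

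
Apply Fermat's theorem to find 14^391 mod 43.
By Fermat: 14^{42} ≡ 1 mod 43. 391 ≡ 13 mod 42. So 14^{391} ≡ 14^{13} ≡ 25 mod 43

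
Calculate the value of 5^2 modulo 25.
5^{2} = 25 ≡ 0 mod 25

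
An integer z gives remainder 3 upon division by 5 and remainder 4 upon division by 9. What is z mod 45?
M = 5 × 9 = 45. M₁ = 9, y₁ ≡ 4 mod 5. M₂ = 5, y₂ ≡ 2 mod 9. z = 3×9×4 + 4×5×2 ≡ 13 mod 45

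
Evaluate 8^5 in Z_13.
By repeated squaring (mod 13): 8^{1}≡8, 8^{2}≡12, 8^{4}≡1. Then 8^{5} = 8^{4+1} ≡ 1 × 8 ≡ 8 (mod 13)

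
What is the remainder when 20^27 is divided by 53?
By repeated squaring (mod 53): 20^{1}≡20, 20^{2}≡29, 20^{4}≡46, 20^{8}≡49, 20^{16}≡16. Then 20^{27} = 20^{16+8+2+1} ≡ 16 × 49 × 29 × 20 ≡ 33 (mod 53)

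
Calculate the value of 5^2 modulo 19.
5^{2} = 25 ≡ 6 (mod 19)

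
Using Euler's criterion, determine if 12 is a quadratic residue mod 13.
By Euler's criterion: 12^{6} ≡ 1 mod 13. Since this equals 1, 12 is a QR.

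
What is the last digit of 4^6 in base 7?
Using Fermat: 4^{6} ≡ 1 mod 7. 6 ≡ 0 mod 6. So 4^{6} ≡ 4^{0} ≡ 1 mod 7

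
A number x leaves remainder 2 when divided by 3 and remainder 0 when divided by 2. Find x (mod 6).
M = 3 × 2 = 6. M₁ = 2, y₁ ≡ 2 (mod 3). M₂ = 3, y₂ ≡ 1 (mod 2). x = 2×2×2 + 0×3×1 ≡ 2 (mod 6)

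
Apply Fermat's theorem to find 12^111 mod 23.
By Fermat: 12^{22} ≡ 1 mod 23. 111 = 5×22 + 1. So 12^{111} ≡ 12^{1} ≡ 12 mod 23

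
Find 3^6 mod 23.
By repeated squaring mod 23: 3^{1}≡3, 3^{2}≡9, 3^{4}≡12. Then 3^{6} = 3^{4+2} ≡ 12 × 9 ≡ 16 mod 23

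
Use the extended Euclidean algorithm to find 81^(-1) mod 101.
Extended GCD: 81(5) + 101(-4) = 1. So 81^(-1) ≡ 5 (mod 101). Verify: 81 × 5 = 405 ≡ 1 (mod 101)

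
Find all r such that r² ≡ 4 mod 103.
The square roots of 4 mod 103 are 2 and 101. Verify: 2² = 4 ≡ 4 mod 103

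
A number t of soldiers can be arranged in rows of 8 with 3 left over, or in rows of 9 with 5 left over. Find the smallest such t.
M = 8 × 9 = 72. M₁ = 9, y₁ ≡ 1 mod 8. M₂ = 8, y₂ ≡ 8 mod 9. t = 3×9×1 + 5×8×8 ≡ 59 mod 72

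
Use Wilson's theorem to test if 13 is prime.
(12)! mod 13 = 12. Since 12 ≡ -1 (mod 13), 13 is prime.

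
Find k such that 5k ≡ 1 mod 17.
Since 17 is prime, by Fermat 5^(-1) ≡ 5^{15} ≡ 7 mod 17. Verify: 5 × 7 = 35 ≡ 1 mod 17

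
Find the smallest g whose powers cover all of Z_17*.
g = 3. Powers: [3, 9, 10, 13, 5, 15, 11, 16, ...] generates all 16 non-zero residues.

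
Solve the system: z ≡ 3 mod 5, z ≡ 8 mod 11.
M = 5 × 11 = 55. M₁ = 11, y₁ ≡ 1 mod 5. M₂ = 5, y₂ ≡ 9 mod 11. z = 3×11×1 + 8×5×9 ≡ 8 mod 55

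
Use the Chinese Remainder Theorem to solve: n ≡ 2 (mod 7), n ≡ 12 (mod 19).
M = 7 × 19 = 133. M₁ = 19, y₁ ≡ 3 (mod 7). M₂ = 7, y₂ ≡ 11 (mod 19). n = 2×19×3 + 12×7×11 ≡ 107 (mod 133)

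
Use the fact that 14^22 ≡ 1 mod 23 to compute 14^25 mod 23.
By Fermat: 14^{22} ≡ 1 mod 23. So 14^{25} = 14^{22} · 14^{3} ≡ 14^{3} ≡ 7 mod 23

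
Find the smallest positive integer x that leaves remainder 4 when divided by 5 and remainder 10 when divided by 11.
M = 5 × 11 = 55. M₁ = 11, y₁ ≡ 1 mod 5. M₂ = 5, y₂ ≡ 9 mod 11. x = 4×11×1 + 10×5×9 ≡ 54 mod 55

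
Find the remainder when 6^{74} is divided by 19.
By Fermat: 6^{18} ≡ 1 (mod 19). 74 = 4×18 + 2. So 6^{74} ≡ 6^{2} ≡ 17 (mod 19)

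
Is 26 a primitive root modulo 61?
ord_61(26) divides 60. For each prime q|60: 26^{30}≡60, 26^{20}≡13, 26^{12}≡9, none ≡ 1. So 26 has order 60 and is a primitive root mod 61.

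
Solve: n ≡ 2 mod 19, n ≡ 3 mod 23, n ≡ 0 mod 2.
M = 19 × 23 × 2 = 874. M₁ = 46, y₁ ≡ 12 mod 19. M₂ = 38, y₂ ≡ 20 mod 23. M₃ = 437, y₃ ≡ 1 mod 2. n = 2×46×12 + 3×38×20 + 0×437×1 ≡ 762 mod 874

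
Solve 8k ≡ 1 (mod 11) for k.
Since 11 is prime, by Fermat 8^(-1) ≡ 8^{9} ≡ 7 (mod 11). Verify: 8 × 7 = 56 ≡ 1 (mod 11)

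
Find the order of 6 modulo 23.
Powers of 6 mod 23: 6^1≡6, 6^2≡13, 6^3≡9, 6^4≡8, 6^5≡2, 6^6≡12, 6^7≡3, 6^8≡18, 6^9≡16, 6^10≡4, 6^11≡1. So the order of 6 is 11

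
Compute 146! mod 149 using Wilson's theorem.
(148)! = (146)! × (147) × (148) ≡ -1 mod 149. So (146)! ≡ -1 × [(148)(147)]^(-1) ≡ 74 mod 149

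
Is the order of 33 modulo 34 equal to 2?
Powers of 33 mod 34: 33^1≡33, 33^2≡1. First k with 33^k≡1 is k=2. Yes, ord_34(33) = 2.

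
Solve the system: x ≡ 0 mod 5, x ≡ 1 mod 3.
M = 5 × 3 = 15. M₁ = 3, y₁ ≡ 2 mod 5. M₂ = 5, y₂ ≡ 2 mod 3. x = 0×3×2 + 1×5×2 ≡ 10 mod 15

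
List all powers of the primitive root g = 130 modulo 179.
130^1, 130^2, ..., 130^{178} mod 179: [130, 74, 133, 106, 176, 147, 136, 138, 40, 9, 96, 129, 123, 59, 152, 70, 150, 168, 2, 81, 148, 87, 33, 173, 115, 93, 97, 80, 18, 13, 79, 67, 118, 125, 140, 121, 157, 4, 162, 117, 174, 66, 167, 51, 7, 15, 160, 36, 26, 158, 134, 57, 71, 101, 63, 135, 8, 145, 55, 169, 132, 155, 102, 14, 30, 141, 72, 52, 137, 89, 114, 142, 23, 126, 91, 16, 111, 110, 159, 85, 131, 25, 28, 60, 103, 144, 104, 95, 178, 49, 105, 46, 73, 3, 32, 43, 41, 139, 170, 83, 50, 56, 120, 27, 109, 29, 11, 177, 98, 31, 92, 146, 6, 64, 86, 82, 99, 161, 166, 100, 112, 61, 54, 39, 58, 22, 175, 17, 62, 5, 113, 12, 128, 172, 164, 19, 143, 153, 21, 45, 122, 108, 78, 116, 44, 171, 34, 124, 10, 47, 24, 77, 165, 149, 38, 107, 127, 42, 90, 65, 37, 156, 53, 88, 163, 68, 69, 20, 94, 48, 154, 151, 119, 76, 35, 75, 84, 1]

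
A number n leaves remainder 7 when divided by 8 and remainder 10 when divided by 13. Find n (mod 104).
M = 8 × 13 = 104. M₁ = 13, y₁ ≡ 5 (mod 8). M₂ = 8, y₂ ≡ 5 (mod 13). n = 7×13×5 + 10×8×5 ≡ 23 (mod 104)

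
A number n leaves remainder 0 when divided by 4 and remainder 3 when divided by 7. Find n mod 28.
M = 4 × 7 = 28. M₁ = 7, y₁ ≡ 3 mod 4. M₂ = 4, y₂ ≡ 2 mod 7. n = 0×7×3 + 3×4×2 ≡ 24 mod 28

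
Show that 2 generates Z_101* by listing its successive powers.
2^1, 2^2, ..., 2^{100} mod 101: [2, 4, 8, 16, 32, 64, 27, 54, 7, 14, 28, 56, 11, 22, 44, 88, 75, 49, 98, 95, 89, 77, 53, 5, 10, 20, 40, 80, 59, 17, 34, 68, 35, 70, 39, 78, 55, 9, 18, 36, 72, 43, 86, 71, 41, 82, 63, 25, 50, 100, 99, 97, 93, 85, 69, 37, 74, 47, 94, 87, 73, 45, 90, 79, 57, 13, 26, 52, 3, 6, 12, 24, 48, 96, 91, 81, 61, 21, 42, 84, 67, 33, 66, 31, 62, 23, 46, 92, 83, 65, 29, 58, 15, 30, 60, 19, 38, 76, 51, 1]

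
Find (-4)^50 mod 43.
Using Fermat: (-4)^{42} ≡ 1 mod 43. 50 ≡ 8 mod 42. So (-4)^{50} ≡ (-4)^{8} ≡ 4 mod 43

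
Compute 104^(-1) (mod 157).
Since 157 is prime, by Fermat 104^(-1) ≡ 104^{155} ≡ 77 (mod 157). Verify: 104 × 77 = 8008 ≡ 1 (mod 157)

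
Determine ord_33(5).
Powers of 5 mod 33: 5^1≡5, 5^2≡25, 5^3≡26, 5^4≡31, 5^5≡23, 5^6≡16, 5^7≡14, 5^8≡4, 5^9≡20, 5^10≡1. Order = 10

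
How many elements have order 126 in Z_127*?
There are φ(127-1) = φ(126) = 36 primitive roots modulo 127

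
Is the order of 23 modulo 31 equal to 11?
Powers of 23 mod 31: 23^1≡23, 23^2≡2, 23^3≡15, 23^4≡4, 23^5≡30, 23^6≡8, 23^7≡29, 23^8≡16, 23^9≡27, 23^10≡1. Already 23^10≡1, so the order is 10 < 11. No, the actual order is 10.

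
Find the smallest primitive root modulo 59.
g = 2. Powers: [2, 4, 8, 16, 32, 5, 10, 20, 40, 21, ...] generates all 58 non-zero residues.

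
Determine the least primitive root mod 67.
g = 2. Powers: [2, 4, 8, 16, 32, 64, 61, 55, ...] generates all 66 non-zero residues.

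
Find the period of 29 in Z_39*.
Powers of 29 mod 39: 29^1≡29, 29^2≡22, 29^3≡14, 29^4≡16, 29^5≡35, 29^6≡1. ord_39(29) = 6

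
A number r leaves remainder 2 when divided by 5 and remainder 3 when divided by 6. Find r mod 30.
M = 5 × 6 = 30. M₁ = 6, y₁ ≡ 1 mod 5. M₂ = 5, y₂ ≡ 5 mod 6. r = 2×6×1 + 3×5×5 ≡ 27 mod 30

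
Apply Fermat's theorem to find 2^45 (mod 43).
By Fermat: 2^{42} ≡ 1 (mod 43). So 2^{45} = 2^{42} · 2^{3} ≡ 2^{3} ≡ 8 (mod 43)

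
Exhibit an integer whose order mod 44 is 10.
3 has order 10 mod 44 since 3^{10} ≡ 1 mod 44 and no smaller power works.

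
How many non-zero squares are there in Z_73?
For prime 73, there are (p-1)/2 = (73-1)/2 = 36 quadratic residues (excluding 0).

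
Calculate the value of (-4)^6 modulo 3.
Using Fermat: (-4)^{2} ≡ 1 (mod 3). 6 ≡ 0 (mod 2). So (-4)^{6} ≡ (-4)^{0} ≡ 1 (mod 3)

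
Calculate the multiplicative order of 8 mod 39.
Powers of 8 mod 39: 8^1≡8, 8^2≡25, 8^3≡5, 8^4≡1. Order = 4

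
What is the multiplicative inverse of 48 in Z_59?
Since 59 is prime, by Fermat 48^(-1) ≡ 48^{57} ≡ 16 (mod 59). Verify: 48 × 16 = 768 ≡ 1 (mod 59)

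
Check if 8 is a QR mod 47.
By Euler's criterion: 8^{23} ≡ 1 mod 47. Since this equals 1, 8 is a QR.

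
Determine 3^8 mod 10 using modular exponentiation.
By repeated squaring mod 10: 3^{1}≡3, 3^{2}≡9, 3^{4}≡1, 3^{8}≡1. So 3^{8} ≡ 1 mod 10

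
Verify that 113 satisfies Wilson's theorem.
(112)! mod 113 = 112. Since this equals -1 mod 113, Wilson confirms 113 is prime.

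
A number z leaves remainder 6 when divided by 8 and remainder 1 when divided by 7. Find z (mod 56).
M = 8 × 7 = 56. M₁ = 7, y₁ ≡ 7 (mod 8). M₂ = 8, y₂ ≡ 1 (mod 7). z = 6×7×7 + 1×8×1 ≡ 22 (mod 56)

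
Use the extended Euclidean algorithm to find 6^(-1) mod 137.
Extended GCD: 6(23) + 137(-1) = 1. So 6^(-1) ≡ 23 (mod 137). Verify: 6 × 23 = 138 ≡ 1 (mod 137)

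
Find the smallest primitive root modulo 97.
g = 5. For each prime q|96: 5^{48}≡96, 5^{32}≡35, none ≡ 1, so ord_97(5) = 96 and 5 is a primitive root.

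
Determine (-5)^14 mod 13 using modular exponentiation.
Using Fermat: (-5)^{12} ≡ 1 (mod 13). 14 ≡ 2 (mod 12). So (-5)^{14} ≡ (-5)^{2} ≡ 12 (mod 13)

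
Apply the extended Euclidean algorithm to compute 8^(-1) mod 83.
Extended GCD: 8(-31) + 83(3) = 1. So 8^(-1) ≡ -31 ≡ 52 mod 83. Verify: 8 × 52 = 416 ≡ 1 mod 83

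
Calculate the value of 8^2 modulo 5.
8^{2} = 64 ≡ 4 mod 5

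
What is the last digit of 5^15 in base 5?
By repeated squaring (mod 5): 5^{1}≡0, 5^{2}≡0, 5^{4}≡0, 5^{8}≡0. Then 5^{15} = 5^{8+4+2+1} ≡ 0 × 0 × 0 × 0 ≡ 0 (mod 5)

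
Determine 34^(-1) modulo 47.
Since 47 is prime, by Fermat 34^(-1) ≡ 34^{45} ≡ 18 (mod 47). Verify: 34 × 18 = 612 ≡ 1 (mod 47)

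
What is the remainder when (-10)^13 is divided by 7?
Using Fermat: (-10)^{6} ≡ 1 (mod 7). 13 ≡ 1 (mod 6). So (-10)^{13} ≡ (-10)^{1} ≡ 4 (mod 7)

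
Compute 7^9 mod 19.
By repeated squaring (mod 19): 7^{1}≡7, 7^{2}≡11, 7^{4}≡7, 7^{8}≡11. Then 7^{9} = 7^{8+1} ≡ 11 × 7 ≡ 1 (mod 19)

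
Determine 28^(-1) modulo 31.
Since 31 is prime, by Fermat 28^(-1) ≡ 28^{29} ≡ 10 mod 31. Verify: 28 × 10 = 280 ≡ 1 mod 31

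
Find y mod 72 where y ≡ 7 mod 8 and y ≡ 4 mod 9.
M = 8 × 9 = 72. M₁ = 9, y₁ ≡ 1 mod 8. M₂ = 8, y₂ ≡ 8 mod 9. y = 7×9×1 + 4×8×8 ≡ 31 mod 72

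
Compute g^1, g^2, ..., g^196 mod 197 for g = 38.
38^1, 38^2, ..., 38^{196} mod 197: [38, 65, 106, 88, 192, 7, 69, 61, 151, 25, 162, 49, 89, 33, 72, 175, 149, 146, 32, 34, 110, 43, 58, 37, 27, 41, 179, 104, 12, 62, 189, 90, 71, 137, 84, 40, 141, 39, 103, 171, 194, 83, 2, 76, 130, 15, 176, 187, 14, 138, 122, 105, 50, 127, 98, 178, 66, 144, 153, 101, 95, 64, 68, 23, 86, 116, 74, 54, 82, 161, 11, 24, 124, 181, 180, 142, 77, 168, 80, 85, 78, 9, 145, 191, 166, 4, 152, 63, 30, 155, 177, 28, 79, 47, 13, 100, 57, 196, 159, 132, 91, 109, 5, 190, 128, 136, 46, 172, 35, 148, 108, 164, 125, 22, 48, 51, 165, 163, 87, 154, 139, 160, 170, 156, 18, 93, 185, 135, 8, 107, 126, 60, 113, 157, 56, 158, 94, 26, 3, 114, 195, 121, 67, 182, 21, 10, 183, 59, 75, 92, 147, 70, 99, 19, 131, 53, 44, 96, 102, 133, 129, 174, 111, 81, 123, 143, 115, 36, 186, 173, 73, 16, 17, 55, 120, 29, 117, 112, 119, 188, 52, 6, 31, 193, 45, 134, 167, 42, 20, 169, 118, 150, 184, 97, 140, 1]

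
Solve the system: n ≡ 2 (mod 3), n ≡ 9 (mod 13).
M = 3 × 13 = 39. M₁ = 13, y₁ ≡ 1 (mod 3). M₂ = 3, y₂ ≡ 9 (mod 13). n = 2×13×1 + 9×3×9 ≡ 35 (mod 39)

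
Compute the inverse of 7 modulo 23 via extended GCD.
Extended GCD: 7(10) + 23(-3) = 1. So 7^(-1) ≡ 10 mod 23. Verify: 7 × 10 = 70 ≡ 1 mod 23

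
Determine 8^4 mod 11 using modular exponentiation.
8^{4} = 4096 ≡ 4 mod 11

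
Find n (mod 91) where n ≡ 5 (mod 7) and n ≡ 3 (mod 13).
M = 7 × 13 = 91. M₁ = 13, y₁ ≡ 6 (mod 7). M₂ = 7, y₂ ≡ 2 (mod 13). n = 5×13×6 + 3×7×2 ≡ 68 (mod 91)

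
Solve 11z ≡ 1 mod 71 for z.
Since 71 is prime, by Fermat 11^(-1) ≡ 11^{69} ≡ 13 mod 71. Verify: 11 × 13 = 143 ≡ 1 mod 71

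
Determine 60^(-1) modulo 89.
Since 89 is prime, by Fermat 60^(-1) ≡ 60^{87} ≡ 46 (mod 89). Verify: 60 × 46 = 2760 ≡ 1 (mod 89)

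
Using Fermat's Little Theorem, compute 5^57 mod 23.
By Fermat: 5^{22} ≡ 1 mod 23. 57 = 2×22 + 13. So 5^{57} ≡ 5^{13} ≡ 21 mod 23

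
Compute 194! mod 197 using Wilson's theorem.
(196)! = (194)! × (195) × (196) ≡ -1 mod 197. So (194)! ≡ -1 × [(196)(195)]^(-1) ≡ 98 mod 197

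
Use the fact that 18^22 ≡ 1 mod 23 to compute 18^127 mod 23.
By Fermat: 18^{22} ≡ 1 mod 23. 127 = 5×22 + 17. So 18^{127} ≡ 18^{17} ≡ 8 mod 23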